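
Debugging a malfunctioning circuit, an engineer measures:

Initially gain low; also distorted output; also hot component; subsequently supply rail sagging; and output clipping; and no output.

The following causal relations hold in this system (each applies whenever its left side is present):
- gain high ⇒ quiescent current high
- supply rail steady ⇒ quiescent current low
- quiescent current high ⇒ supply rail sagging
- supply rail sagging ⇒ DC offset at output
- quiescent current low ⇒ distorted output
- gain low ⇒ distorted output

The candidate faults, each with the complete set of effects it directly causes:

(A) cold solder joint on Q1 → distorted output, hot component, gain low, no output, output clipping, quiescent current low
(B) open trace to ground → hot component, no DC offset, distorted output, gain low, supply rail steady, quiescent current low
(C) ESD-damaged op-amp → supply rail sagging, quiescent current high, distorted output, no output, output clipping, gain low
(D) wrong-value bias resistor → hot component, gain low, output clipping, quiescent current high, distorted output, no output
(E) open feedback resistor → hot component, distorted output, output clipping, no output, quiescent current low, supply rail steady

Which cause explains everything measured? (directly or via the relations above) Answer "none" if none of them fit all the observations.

For each candidate, compare predicted effects to what was observed:
(A) cold solder joint on Q1 — does not account for supply rail sagging
(B) open trace to ground — gain low yes; distorted output yes; hot component yes; supply rail sagging NO; output clipping NO; no output NO
(C) ESD-damaged op-amp — gain low yes; distorted output yes; hot component NO; supply rail sagging yes; output clipping yes; no output yes
(D) wrong-value bias resistor — gain low yes; distorted output yes; hot component yes; supply rail sagging yes (through quiescent current high → supply rail sagging); output clipping yes; no output yes
(E) open feedback resistor — gain low NO; distorted output yes; hot component yes; supply rail sagging NO; output clipping yes; no output yes
Only (D) is consistent with every observation.

D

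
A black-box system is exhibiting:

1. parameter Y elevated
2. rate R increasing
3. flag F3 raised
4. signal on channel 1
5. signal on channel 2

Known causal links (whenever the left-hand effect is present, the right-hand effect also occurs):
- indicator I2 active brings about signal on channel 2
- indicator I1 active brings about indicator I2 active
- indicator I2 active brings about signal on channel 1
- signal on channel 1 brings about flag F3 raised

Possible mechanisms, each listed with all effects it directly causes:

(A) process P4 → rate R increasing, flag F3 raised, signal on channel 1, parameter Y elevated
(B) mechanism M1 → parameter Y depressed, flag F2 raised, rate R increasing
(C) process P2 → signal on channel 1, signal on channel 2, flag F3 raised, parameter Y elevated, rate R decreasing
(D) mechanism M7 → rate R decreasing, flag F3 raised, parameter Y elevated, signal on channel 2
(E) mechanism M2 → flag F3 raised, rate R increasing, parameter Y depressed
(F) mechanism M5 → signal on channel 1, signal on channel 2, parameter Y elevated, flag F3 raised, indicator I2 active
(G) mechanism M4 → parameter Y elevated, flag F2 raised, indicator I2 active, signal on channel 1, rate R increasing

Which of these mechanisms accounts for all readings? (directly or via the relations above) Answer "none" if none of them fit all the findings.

G

Per-candidate check:
(A) process P4 — does not account for signal on channel 2
(B) mechanism M1 — parameter Y elevated -; rate R increasing +; flag F3 raised -; signal on channel 1 -; signal on channel 2 -
(C) process P2 — parameter Y elevated +; rate R increasing -; flag F3 raised +; signal on channel 1 +; signal on channel 2 +
(D) mechanism M7 — parameter Y elevated +; rate R increasing -; flag F3 raised +; signal on channel 1 -; signal on channel 2 +
(E) mechanism M2 — parameter Y elevated -; rate R increasing +; flag F3 raised +; signal on channel 1 -; signal on channel 2 -
(F) mechanism M5 — does not account for rate R increasing
(G) mechanism M4 — parameter Y elevated +; rate R increasing +; flag F3 raised + (via signal on channel 1 → flag F3 raised); signal on channel 1 +; signal on channel 2 + (via indicator I2 active → signal on channel 2)
(G) is the only candidate with no mismatches.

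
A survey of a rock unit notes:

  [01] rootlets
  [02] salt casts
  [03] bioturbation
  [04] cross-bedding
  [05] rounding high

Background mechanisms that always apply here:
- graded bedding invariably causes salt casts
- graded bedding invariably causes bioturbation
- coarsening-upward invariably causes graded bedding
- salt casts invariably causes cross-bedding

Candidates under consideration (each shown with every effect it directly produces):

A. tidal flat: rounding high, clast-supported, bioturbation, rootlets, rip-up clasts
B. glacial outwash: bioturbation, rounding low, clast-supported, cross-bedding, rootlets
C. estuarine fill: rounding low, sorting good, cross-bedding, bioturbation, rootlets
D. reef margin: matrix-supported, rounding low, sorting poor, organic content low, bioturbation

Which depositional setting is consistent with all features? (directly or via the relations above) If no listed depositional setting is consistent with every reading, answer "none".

none

Per-candidate check:
(A) tidal flat — rootlets ✓; salt casts ✗; bioturbation ✓; cross-bedding ✗; rounding high ✓
(B) glacial outwash — rootlets ✓; salt casts ✗; bioturbation ✓; cross-bedding ✓; rounding high ✗
(C) estuarine fill — fails on salt casts, rounding high (predicts rounding low, not rounding high)
(D) reef margin — rootlets ✗; salt casts ✗; bioturbation ✓; cross-bedding ✗; rounding high ✗
No candidate is consistent with all observations.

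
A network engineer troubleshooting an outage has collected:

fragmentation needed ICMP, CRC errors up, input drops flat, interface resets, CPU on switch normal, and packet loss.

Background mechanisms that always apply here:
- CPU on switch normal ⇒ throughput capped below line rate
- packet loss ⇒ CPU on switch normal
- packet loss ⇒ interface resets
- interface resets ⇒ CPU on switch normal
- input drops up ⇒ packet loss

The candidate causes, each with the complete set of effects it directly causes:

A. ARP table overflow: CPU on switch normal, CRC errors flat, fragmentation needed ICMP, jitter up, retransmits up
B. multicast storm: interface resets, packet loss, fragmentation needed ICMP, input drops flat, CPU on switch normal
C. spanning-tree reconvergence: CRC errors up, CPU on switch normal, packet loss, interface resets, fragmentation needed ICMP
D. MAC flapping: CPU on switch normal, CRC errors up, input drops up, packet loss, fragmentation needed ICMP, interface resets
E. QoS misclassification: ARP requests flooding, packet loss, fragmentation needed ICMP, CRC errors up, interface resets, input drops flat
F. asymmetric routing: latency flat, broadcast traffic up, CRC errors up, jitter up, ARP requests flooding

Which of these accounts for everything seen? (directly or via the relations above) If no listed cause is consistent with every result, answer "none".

Testing each hypothesis:
(A) ARP table overflow — fragmentation needed ICMP +; CRC errors up -; input drops flat -; interface resets -; CPU on switch normal +; packet loss -
(B) multicast storm — fragmentation needed ICMP +; CRC errors up -; input drops flat +; interface resets +; CPU on switch normal +; packet loss +
(C) spanning-tree reconvergence — does not account for input drops flat
(D) MAC flapping — fails on input drops flat (predicts input drops up, not input drops flat)
(E) QoS misclassification — accounts for every observation (CPU on switch normal through interface resets → CPU on switch normal)
(F) asymmetric routing — fragmentation needed ICMP -; CRC errors up +; input drops flat -; interface resets -; CPU on switch normal -; packet loss -
(E) alone accounts for all the evidence.

E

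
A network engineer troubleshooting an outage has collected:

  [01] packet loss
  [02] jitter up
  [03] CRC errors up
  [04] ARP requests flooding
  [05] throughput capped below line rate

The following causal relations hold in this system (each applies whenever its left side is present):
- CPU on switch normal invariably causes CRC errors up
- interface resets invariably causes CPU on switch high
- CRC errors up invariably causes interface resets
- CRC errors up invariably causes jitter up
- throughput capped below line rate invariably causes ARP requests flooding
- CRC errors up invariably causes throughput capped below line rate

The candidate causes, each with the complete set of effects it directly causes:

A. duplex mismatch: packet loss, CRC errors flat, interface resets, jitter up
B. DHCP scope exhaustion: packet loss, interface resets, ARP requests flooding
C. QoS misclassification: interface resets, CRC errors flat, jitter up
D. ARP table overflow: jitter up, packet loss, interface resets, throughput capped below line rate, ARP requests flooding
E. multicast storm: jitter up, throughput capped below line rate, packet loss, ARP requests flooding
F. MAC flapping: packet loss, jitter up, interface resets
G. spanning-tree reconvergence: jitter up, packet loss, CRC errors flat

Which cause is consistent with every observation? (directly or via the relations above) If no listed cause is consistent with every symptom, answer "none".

Checking each candidate against the observations:
(A) duplex mismatch — packet loss ✓; jitter up ✓; CRC errors up ✗; ARP requests flooding ✗; throughput capped below line rate ✗
(B) DHCP scope exhaustion — does not account for jitter up, CRC errors up, throughput capped below line rate
(C) QoS misclassification — packet loss ✗; jitter up ✓; CRC errors up ✗; ARP requests flooding ✗; throughput capped below line rate ✗
(D) ARP table overflow — does not account for CRC errors up
(E) multicast storm — packet loss ✓; jitter up ✓; CRC errors up ✗; ARP requests flooding ✓; throughput capped below line rate ✓
(F) MAC flapping — packet loss ✓; jitter up ✓; CRC errors up ✗; ARP requests flooding ✗; throughput capped below line rate ✗
(G) spanning-tree reconvergence — packet loss ✓; jitter up ✓; CRC errors up ✗; ARP requests flooding ✗; throughput capped below line rate ✗
None of the listed candidates fits everything.

none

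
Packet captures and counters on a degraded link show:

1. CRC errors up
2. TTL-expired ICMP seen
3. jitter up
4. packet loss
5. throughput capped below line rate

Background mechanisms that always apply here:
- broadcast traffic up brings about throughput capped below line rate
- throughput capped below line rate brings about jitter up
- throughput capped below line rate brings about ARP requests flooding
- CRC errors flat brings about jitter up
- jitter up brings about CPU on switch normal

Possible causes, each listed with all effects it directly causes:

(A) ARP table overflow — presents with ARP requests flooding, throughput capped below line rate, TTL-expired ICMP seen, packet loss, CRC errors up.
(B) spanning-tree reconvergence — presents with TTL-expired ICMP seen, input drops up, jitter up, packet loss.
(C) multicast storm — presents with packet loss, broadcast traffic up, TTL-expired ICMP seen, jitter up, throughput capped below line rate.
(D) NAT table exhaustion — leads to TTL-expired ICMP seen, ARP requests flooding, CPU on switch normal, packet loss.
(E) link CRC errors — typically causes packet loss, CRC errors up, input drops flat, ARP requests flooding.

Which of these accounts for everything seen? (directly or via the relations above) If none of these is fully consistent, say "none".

A

Testing each hypothesis:
(A) ARP table overflow — CRC errors up match; TTL-expired ICMP seen match; jitter up match (via throughput capped below line rate → jitter up); packet loss match; throughput capped below line rate match
(B) spanning-tree reconvergence — CRC errors up miss; TTL-expired ICMP seen match; jitter up match; packet loss match; throughput capped below line rate miss
(C) multicast storm — does not account for CRC errors up
(D) NAT table exhaustion — does not account for CRC errors up, jitter up, throughput capped below line rate
(E) link CRC errors — CRC errors up match; TTL-expired ICMP seen miss; jitter up miss; packet loss match; throughput capped below line rate miss
Only (A) is consistent with every observation.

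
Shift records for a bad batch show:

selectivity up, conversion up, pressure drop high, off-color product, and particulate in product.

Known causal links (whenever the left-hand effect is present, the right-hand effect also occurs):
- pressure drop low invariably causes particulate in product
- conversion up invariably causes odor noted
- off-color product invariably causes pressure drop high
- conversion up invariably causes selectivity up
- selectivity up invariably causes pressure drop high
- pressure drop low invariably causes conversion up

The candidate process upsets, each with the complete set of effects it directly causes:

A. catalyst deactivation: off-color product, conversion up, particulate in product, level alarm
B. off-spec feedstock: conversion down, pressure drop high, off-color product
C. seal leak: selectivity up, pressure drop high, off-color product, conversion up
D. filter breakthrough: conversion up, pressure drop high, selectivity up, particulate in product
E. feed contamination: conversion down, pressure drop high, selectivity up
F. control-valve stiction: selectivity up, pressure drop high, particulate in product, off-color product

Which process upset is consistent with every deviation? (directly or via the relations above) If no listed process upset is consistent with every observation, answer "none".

For each candidate, compare predicted effects to what was observed:
(A) catalyst deactivation — selectivity up ✓ (through conversion up → selectivity up); conversion up ✓; pressure drop high ✓ (through off-color product → pressure drop high); off-color product ✓; particulate in product ✓
(B) off-spec feedstock — fails on selectivity up, conversion up, particulate in product (predicts conversion down, not conversion up)
(C) seal leak — selectivity up ✓; conversion up ✓; pressure drop high ✓; off-color product ✓; particulate in product ✗
(D) filter breakthrough — does not account for off-color product
(E) feed contamination — selectivity up ✓; conversion up ✗; pressure drop high ✓; off-color product ✗; particulate in product ✗
(F) control-valve stiction — does not account for conversion up
(A) is the only candidate with no mismatches.

A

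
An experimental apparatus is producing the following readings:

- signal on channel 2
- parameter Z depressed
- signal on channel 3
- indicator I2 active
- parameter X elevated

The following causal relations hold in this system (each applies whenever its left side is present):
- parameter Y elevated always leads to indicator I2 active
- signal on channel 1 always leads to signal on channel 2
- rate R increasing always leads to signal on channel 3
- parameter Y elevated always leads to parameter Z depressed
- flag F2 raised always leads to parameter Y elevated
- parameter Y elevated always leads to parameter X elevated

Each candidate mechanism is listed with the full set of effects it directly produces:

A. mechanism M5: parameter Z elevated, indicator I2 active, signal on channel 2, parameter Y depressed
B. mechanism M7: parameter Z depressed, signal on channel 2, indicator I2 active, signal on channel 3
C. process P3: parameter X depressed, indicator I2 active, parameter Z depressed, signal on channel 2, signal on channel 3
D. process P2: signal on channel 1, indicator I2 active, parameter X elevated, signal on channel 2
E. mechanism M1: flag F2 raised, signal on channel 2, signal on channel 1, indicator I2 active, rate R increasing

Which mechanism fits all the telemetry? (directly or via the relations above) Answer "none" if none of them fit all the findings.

For each candidate, compare predicted effects to what was observed:
(A) mechanism M5 — signal on channel 2 yes; parameter Z depressed NO; signal on channel 3 NO; indicator I2 active yes; parameter X elevated NO
(B) mechanism M7 — does not account for parameter X elevated
(C) process P3 — signal on channel 2 yes; parameter Z depressed yes; signal on channel 3 yes; indicator I2 active yes; parameter X elevated NO
(D) process P2 — signal on channel 2 yes; parameter Z depressed NO; signal on channel 3 NO; indicator I2 active yes; parameter X elevated yes
(E) mechanism M1 — accounts for every observation (parameter Z depressed through flag F2 raised → parameter Y elevated → parameter Z depressed)
(E) is the only candidate with no mismatches.

E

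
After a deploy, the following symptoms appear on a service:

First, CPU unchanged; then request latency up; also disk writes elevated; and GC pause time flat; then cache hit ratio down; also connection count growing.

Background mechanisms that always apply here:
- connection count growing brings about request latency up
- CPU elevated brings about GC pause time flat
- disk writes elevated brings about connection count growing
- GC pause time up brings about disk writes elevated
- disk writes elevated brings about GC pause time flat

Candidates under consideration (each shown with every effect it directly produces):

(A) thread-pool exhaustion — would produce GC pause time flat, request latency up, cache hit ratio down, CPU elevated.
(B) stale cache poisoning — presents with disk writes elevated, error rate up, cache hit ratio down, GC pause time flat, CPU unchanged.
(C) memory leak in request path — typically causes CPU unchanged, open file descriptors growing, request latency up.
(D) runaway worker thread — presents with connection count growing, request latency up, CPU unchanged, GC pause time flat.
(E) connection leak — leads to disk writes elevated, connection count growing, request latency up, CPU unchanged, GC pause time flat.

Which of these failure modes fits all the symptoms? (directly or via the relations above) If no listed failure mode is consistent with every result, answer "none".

Per-candidate check:
(A) thread-pool exhaustion — CPU unchanged ✗; request latency up ✓; disk writes elevated ✗; GC pause time flat ✓; cache hit ratio down ✓; connection count growing ✗
(B) stale cache poisoning — accounts for every observation (request latency up by disk writes elevated → connection count growing → request latency up)
(C) memory leak in request path — does not account for disk writes elevated, GC pause time flat, cache hit ratio down, connection count growing
(D) runaway worker thread — CPU unchanged ✓; request latency up ✓; disk writes elevated ✗; GC pause time flat ✓; cache hit ratio down ✗; connection count growing ✓
(E) connection leak — CPU unchanged ✓; request latency up ✓; disk writes elevated ✓; GC pause time flat ✓; cache hit ratio down ✗; connection count growing ✓
Only (B) is consistent with every observation.

B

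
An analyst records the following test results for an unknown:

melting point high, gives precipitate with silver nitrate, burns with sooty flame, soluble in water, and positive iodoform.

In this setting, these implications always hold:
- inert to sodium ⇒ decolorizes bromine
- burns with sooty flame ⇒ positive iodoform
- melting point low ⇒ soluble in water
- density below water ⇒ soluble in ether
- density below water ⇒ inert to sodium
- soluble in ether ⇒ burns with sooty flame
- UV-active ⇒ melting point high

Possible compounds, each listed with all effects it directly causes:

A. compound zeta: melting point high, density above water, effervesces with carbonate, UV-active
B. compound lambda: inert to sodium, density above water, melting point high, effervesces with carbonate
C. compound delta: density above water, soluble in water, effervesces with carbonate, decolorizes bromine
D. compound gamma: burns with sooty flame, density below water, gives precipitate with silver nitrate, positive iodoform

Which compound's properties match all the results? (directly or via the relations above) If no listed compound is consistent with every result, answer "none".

none

Testing each hypothesis:
(A) compound zeta — does not account for gives precipitate with silver nitrate, burns with sooty flame, soluble in water, positive iodoform
(B) compound lambda — does not account for gives precipitate with silver nitrate, burns with sooty flame, soluble in water, positive iodoform
(C) compound delta — melting point high -; gives precipitate with silver nitrate -; burns with sooty flame -; soluble in water +; positive iodoform -
(D) compound gamma — melting point high -; gives precipitate with silver nitrate +; burns with sooty flame +; soluble in water -; positive iodoform +
No candidate is consistent with all observations.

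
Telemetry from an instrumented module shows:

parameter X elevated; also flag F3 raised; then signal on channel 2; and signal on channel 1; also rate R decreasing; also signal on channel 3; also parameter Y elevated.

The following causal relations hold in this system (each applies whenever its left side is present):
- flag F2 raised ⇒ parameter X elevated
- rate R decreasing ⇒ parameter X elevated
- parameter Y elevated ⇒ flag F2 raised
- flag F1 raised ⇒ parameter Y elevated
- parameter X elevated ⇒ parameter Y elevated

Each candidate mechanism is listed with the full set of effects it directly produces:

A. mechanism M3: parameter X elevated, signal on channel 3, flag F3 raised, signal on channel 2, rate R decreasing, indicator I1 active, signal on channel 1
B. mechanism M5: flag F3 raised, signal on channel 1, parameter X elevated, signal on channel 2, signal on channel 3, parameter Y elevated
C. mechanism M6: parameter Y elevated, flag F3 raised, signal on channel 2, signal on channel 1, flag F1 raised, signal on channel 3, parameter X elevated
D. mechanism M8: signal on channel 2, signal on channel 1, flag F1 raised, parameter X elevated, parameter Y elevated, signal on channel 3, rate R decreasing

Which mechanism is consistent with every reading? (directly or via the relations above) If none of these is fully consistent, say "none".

Checking each candidate against the observations:
(A) mechanism M3 — accounts for every observation (parameter Y elevated through parameter X elevated → parameter Y elevated)
(B) mechanism M5 — does not account for rate R decreasing
(C) mechanism M6 — parameter X elevated ✓; flag F3 raised ✓; signal on channel 2 ✓; signal on channel 1 ✓; rate R decreasing ✗; signal on channel 3 ✓; parameter Y elevated ✓
(D) mechanism M8 — parameter X elevated ✓; flag F3 raised ✗; signal on channel 2 ✓; signal on channel 1 ✓; rate R decreasing ✓; signal on channel 3 ✓; parameter Y elevated ✓
(A) is the only candidate with no mismatches.

A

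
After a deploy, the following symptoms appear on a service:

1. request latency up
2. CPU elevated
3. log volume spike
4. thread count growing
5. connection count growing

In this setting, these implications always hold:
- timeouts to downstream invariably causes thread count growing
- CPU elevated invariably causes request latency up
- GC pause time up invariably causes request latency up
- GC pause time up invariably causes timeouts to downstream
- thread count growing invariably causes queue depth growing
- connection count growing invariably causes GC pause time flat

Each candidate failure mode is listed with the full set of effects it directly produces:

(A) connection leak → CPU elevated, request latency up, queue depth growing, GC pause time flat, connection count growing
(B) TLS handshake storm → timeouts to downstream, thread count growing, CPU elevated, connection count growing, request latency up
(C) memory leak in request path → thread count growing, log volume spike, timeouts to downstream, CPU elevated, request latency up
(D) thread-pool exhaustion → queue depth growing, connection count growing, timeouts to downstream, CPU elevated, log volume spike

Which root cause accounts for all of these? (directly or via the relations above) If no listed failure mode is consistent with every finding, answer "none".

D

For each candidate, compare predicted effects to what was observed:
(A) connection leak — does not account for log volume spike, thread count growing
(B) TLS handshake storm — request latency up yes; CPU elevated yes; log volume spike NO; thread count growing yes; connection count growing yes
(C) memory leak in request path — request latency up yes; CPU elevated yes; log volume spike yes; thread count growing yes; connection count growing NO
(D) thread-pool exhaustion — request latency up yes (by CPU elevated → request latency up); CPU elevated yes; log volume spike yes; thread count growing yes (by timeouts to downstream → thread count growing); connection count growing yes
(D) is the only candidate with no mismatches.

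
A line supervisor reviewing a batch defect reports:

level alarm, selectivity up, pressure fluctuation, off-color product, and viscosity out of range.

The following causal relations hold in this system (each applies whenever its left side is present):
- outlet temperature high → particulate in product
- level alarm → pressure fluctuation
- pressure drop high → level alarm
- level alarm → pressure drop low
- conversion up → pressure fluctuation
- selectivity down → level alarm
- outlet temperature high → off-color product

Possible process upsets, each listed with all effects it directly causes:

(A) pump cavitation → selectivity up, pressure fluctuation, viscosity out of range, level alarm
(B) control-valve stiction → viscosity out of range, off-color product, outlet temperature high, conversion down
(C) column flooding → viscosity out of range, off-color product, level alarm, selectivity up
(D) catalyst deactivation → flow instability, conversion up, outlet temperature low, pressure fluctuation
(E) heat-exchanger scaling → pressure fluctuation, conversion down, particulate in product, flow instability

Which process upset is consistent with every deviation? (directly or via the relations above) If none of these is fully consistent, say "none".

Per-candidate check:
(A) pump cavitation — level alarm +; selectivity up +; pressure fluctuation +; off-color product -; viscosity out of range +
(B) control-valve stiction — level alarm -; selectivity up -; pressure fluctuation -; off-color product +; viscosity out of range +
(C) column flooding — accounts for every observation (pressure fluctuation by level alarm → pressure fluctuation)
(D) catalyst deactivation — does not account for level alarm, selectivity up, off-color product, viscosity out of range
(E) heat-exchanger scaling — does not account for level alarm, selectivity up, off-color product, viscosity out of range
(C) is the only candidate with no mismatches.

C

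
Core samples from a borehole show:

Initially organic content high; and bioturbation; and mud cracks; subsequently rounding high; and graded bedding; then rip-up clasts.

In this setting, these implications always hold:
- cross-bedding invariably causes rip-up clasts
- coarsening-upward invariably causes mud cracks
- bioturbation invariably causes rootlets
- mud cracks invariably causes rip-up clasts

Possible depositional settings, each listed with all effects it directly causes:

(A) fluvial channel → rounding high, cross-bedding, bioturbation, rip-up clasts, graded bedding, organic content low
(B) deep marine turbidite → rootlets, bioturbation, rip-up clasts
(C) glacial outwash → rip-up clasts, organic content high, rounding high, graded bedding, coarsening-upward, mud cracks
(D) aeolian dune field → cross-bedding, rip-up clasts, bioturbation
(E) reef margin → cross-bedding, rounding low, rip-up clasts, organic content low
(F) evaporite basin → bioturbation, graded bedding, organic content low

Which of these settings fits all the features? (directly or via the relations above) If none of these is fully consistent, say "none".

none

Per-candidate check:
(A) fluvial channel — fails on organic content high, mud cracks (predicts organic content low, not organic content high)
(B) deep marine turbidite — organic content high -; bioturbation +; mud cracks -; rounding high -; graded bedding -; rip-up clasts +
(C) glacial outwash — organic content high +; bioturbation -; mud cracks +; rounding high +; graded bedding +; rip-up clasts +
(D) aeolian dune field — organic content high -; bioturbation +; mud cracks -; rounding high -; graded bedding -; rip-up clasts +
(E) reef margin — fails on organic content high, bioturbation, mud cracks, rounding high, graded bedding (predicts organic content low, not organic content high; predicts rounding low, not rounding high)
(F) evaporite basin — organic content high -; bioturbation +; mud cracks -; rounding high -; graded bedding +; rip-up clasts -
No candidate is consistent with all observations.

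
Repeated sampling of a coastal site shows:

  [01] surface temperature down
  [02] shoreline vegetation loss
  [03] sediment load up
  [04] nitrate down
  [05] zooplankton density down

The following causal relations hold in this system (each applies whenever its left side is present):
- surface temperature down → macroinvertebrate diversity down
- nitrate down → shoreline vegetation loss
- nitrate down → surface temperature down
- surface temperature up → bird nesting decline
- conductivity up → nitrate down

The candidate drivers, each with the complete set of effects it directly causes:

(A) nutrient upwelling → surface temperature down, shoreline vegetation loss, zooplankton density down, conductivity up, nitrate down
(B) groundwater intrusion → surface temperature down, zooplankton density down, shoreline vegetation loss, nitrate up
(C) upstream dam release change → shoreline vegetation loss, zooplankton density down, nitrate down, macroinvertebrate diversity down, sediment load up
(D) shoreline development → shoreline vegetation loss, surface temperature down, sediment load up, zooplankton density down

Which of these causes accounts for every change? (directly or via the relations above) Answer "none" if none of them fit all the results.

Per-candidate check:
(A) nutrient upwelling — surface temperature down match; shoreline vegetation loss match; sediment load up miss; nitrate down match; zooplankton density down match
(B) groundwater intrusion — fails on sediment load up, nitrate down (predicts nitrate up, not nitrate down)
(C) upstream dam release change — surface temperature down match (by nitrate down → surface temperature down); shoreline vegetation loss match; sediment load up match; nitrate down match; zooplankton density down match
(D) shoreline development — surface temperature down match; shoreline vegetation loss match; sediment load up match; nitrate down miss; zooplankton density down match
Only (C) is consistent with every observation.

C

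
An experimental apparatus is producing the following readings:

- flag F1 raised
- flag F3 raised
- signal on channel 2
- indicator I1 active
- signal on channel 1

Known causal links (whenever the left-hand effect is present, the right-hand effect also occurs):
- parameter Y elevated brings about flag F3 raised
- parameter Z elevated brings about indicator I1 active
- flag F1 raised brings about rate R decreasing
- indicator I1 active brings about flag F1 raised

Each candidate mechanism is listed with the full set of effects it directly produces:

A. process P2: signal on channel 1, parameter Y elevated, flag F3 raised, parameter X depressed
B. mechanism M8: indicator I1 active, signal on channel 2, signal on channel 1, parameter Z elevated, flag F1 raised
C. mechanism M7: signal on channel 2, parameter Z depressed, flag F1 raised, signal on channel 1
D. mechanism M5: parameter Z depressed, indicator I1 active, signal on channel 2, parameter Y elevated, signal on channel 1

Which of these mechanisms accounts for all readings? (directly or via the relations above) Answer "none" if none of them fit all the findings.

D

Testing each hypothesis:
(A) process P2 — does not account for flag F1 raised, signal on channel 2, indicator I1 active
(B) mechanism M8 — does not account for flag F3 raised
(C) mechanism M7 — flag F1 raised match; flag F3 raised miss; signal on channel 2 match; indicator I1 active miss; signal on channel 1 match
(D) mechanism M5 — flag F1 raised match (through indicator I1 active → flag F1 raised); flag F3 raised match (through parameter Y elevated → flag F3 raised); signal on channel 2 match; indicator I1 active match; signal on channel 1 match
Only (D) is consistent with every observation.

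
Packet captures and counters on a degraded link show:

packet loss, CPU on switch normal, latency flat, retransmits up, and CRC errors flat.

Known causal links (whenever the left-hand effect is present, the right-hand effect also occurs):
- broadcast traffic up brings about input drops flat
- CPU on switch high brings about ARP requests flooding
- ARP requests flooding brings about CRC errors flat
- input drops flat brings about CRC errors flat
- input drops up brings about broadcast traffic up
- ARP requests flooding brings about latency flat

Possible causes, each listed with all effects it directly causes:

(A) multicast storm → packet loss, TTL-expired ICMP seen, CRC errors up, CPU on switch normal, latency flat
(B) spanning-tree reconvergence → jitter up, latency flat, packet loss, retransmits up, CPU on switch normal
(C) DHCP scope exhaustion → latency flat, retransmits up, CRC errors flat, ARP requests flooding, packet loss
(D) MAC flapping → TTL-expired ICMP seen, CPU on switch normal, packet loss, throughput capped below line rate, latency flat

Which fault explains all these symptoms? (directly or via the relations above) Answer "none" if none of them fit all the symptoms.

Testing each hypothesis:
(A) multicast storm — packet loss match; CPU on switch normal match; latency flat match; retransmits up miss; CRC errors flat miss
(B) spanning-tree reconvergence — does not account for CRC errors flat
(C) DHCP scope exhaustion — packet loss match; CPU on switch normal miss; latency flat match; retransmits up match; CRC errors flat match
(D) MAC flapping — does not account for retransmits up, CRC errors flat
None of the listed candidates fits everything.

none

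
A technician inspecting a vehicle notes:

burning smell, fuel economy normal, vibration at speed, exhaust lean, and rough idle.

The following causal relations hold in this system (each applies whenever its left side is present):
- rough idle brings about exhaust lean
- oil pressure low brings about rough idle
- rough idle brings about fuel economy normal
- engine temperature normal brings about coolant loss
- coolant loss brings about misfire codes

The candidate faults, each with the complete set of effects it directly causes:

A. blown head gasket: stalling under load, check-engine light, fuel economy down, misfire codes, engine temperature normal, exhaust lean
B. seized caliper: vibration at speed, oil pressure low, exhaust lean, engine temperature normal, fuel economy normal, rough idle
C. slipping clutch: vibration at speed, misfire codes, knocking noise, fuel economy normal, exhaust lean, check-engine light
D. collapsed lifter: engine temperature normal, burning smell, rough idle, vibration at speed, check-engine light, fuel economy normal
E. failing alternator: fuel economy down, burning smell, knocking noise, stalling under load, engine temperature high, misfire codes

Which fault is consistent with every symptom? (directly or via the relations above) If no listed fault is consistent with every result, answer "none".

Testing each hypothesis:
(A) blown head gasket — burning smell ✗; fuel economy normal ✗; vibration at speed ✗; exhaust lean ✓; rough idle ✗
(B) seized caliper — burning smell ✗; fuel economy normal ✓; vibration at speed ✓; exhaust lean ✓; rough idle ✓
(C) slipping clutch — does not account for burning smell, rough idle
(D) collapsed lifter — accounts for every observation (exhaust lean through rough idle → exhaust lean)
(E) failing alternator — fails on fuel economy normal, vibration at speed, exhaust lean, rough idle (predicts fuel economy down, not fuel economy normal)
(D) is the only candidate with no mismatches.

D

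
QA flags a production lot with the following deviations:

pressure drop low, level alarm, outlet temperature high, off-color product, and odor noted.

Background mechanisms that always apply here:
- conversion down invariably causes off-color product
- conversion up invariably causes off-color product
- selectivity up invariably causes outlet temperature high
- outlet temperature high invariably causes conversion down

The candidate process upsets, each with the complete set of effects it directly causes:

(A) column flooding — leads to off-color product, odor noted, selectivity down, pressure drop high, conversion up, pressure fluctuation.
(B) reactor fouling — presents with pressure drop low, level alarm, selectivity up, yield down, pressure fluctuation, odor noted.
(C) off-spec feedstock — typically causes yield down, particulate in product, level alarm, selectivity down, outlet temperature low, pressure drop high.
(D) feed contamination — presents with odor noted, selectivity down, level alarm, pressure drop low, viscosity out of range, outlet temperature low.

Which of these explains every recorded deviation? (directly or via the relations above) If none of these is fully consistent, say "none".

B

Checking each candidate against the observations:
(A) column flooding — pressure drop low -; level alarm -; outlet temperature high -; off-color product +; odor noted +
(B) reactor fouling — pressure drop low +; level alarm +; outlet temperature high + (by selectivity up → outlet temperature high); off-color product + (by selectivity up → outlet temperature high → conversion down → off-color product); odor noted +
(C) off-spec feedstock — pressure drop low -; level alarm +; outlet temperature high -; off-color product -; odor noted -
(D) feed contamination — pressure drop low +; level alarm +; outlet temperature high -; off-color product -; odor noted +
(B) is the only candidate with no mismatches.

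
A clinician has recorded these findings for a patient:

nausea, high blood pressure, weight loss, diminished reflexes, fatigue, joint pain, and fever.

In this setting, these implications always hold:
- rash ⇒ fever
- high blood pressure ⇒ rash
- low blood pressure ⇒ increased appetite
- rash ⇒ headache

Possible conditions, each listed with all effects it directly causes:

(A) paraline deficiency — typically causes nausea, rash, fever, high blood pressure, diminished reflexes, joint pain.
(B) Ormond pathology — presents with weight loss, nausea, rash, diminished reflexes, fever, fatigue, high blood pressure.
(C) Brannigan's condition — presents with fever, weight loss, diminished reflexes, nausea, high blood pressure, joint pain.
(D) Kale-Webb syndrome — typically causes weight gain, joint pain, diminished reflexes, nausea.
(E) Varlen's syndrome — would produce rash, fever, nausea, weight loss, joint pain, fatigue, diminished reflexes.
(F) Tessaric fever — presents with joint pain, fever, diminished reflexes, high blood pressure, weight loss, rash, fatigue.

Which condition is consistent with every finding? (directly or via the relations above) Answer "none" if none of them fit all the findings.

none

For each candidate, compare predicted effects to what was observed:
(A) paraline deficiency — nausea +; high blood pressure +; weight loss -; diminished reflexes +; fatigue -; joint pain +; fever +
(B) Ormond pathology — does not account for joint pain
(C) Brannigan's condition — nausea +; high blood pressure +; weight loss +; diminished reflexes +; fatigue -; joint pain +; fever +
(D) Kale-Webb syndrome — nausea +; high blood pressure -; weight loss -; diminished reflexes +; fatigue -; joint pain +; fever -
(E) Varlen's syndrome — nausea +; high blood pressure -; weight loss +; diminished reflexes +; fatigue +; joint pain +; fever +
(F) Tessaric fever — nausea -; high blood pressure +; weight loss +; diminished reflexes +; fatigue +; joint pain +; fever +
No candidate is consistent with all observations.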